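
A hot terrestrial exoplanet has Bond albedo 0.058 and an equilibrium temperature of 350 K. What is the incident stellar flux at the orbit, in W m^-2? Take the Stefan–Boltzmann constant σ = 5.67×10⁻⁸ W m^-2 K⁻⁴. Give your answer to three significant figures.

From S(1−α)/4 = σT⁴: S = 4σT⁴/(1−α).
The emitted flux is σT⁴ = 850.9 W m^-2.
So S = 4×850.9/(1−0.058) = 3613 W m^-2.

3610 W m^-2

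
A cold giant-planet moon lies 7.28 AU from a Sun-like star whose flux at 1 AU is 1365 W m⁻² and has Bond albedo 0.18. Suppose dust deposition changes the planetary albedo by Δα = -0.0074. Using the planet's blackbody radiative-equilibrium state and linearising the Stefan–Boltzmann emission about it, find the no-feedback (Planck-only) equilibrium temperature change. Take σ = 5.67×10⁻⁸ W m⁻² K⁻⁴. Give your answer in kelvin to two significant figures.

By the inverse-square law, S = 1365/7.28² = 25.76 W m⁻².
Unperturbed T_e = [25.76·(1−0.18)/(4σ)]^¼ = 98.23 K.
The change in absorbed flux is Δ[S(1−α)/4] = −SΔα/4 = 0.04765 W m⁻².
Linearising σT⁴ gives d(σT⁴)/dT = 4σT_e³ = 0.2150 W m⁻² per K.
So ΔT₀ = 0.04765/0.2150 = 0.222 K.

0.22 kelvin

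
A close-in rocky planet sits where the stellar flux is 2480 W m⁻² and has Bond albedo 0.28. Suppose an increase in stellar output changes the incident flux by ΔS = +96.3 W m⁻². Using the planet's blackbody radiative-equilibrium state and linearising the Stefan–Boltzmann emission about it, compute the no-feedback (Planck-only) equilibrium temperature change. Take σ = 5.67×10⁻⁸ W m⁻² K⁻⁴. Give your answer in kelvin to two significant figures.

Reference equilibrium: T_e = [S(1−α)/(4σ)]^(1/4) = 297.9 K.
ΔF = Δ[S(1−α)]/4 = (1−0.28)·+96.3/4 = 17.33 W m⁻².
Linearising σT⁴ gives d(σT⁴)/dT = 4σT_e³ = 5.994 W m⁻² per K.
So ΔT₀ = 17.33/5.994 = 2.89 K.

2.9 K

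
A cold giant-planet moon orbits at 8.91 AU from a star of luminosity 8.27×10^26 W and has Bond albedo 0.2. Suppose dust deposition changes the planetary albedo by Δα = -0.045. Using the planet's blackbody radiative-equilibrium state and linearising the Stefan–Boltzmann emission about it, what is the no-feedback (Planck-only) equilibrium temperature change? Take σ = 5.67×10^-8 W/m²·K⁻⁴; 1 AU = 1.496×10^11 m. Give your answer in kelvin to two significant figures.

Orbital distance: d = 8.91 AU = 1.333×10^12 m.
Spreading L over a sphere of radius d: S = 8.27×10^26/(4π·1.33×10^12²) = 37.04 W/m².
The baseline emission temperature is T_e = 106.9 K.
The change in absorbed flux is Δ[S(1−α)/4] = −SΔα/4 = 0.4167 W/m².
Planck response: λ_P = 4σT_e³ = 4·5.67×10⁻⁸·(106.9)³ = 0.2772 W/m²/K.
So ΔT₀ = 0.4167/0.2772 = 1.50 K.

1.5 kelvin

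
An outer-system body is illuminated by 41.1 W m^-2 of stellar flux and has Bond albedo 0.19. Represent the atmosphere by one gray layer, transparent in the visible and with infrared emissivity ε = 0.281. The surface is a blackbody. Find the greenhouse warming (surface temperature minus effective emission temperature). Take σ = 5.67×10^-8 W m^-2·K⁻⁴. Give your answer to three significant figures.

4.25 K

At the top of the atmosphere, σT_e⁴ = S(1−α)/4 = 8.323 W m^-2, giving T_e = 110.1 K.
The surface balance (absorbed SW + ε·downward IR = σT_s⁴) with T_a⁴ = T_s⁴/2 reduces to T_s = T_e·[2/(2−ε)]^¼ = 114.3 K.
Greenhouse warming: T_s − T_e = 4.246 K.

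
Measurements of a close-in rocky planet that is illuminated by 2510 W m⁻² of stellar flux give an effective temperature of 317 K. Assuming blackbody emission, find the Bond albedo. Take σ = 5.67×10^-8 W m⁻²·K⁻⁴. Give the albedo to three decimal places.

0.088

Rearranging the radiative balance, α = 1 − 4σT⁴/S.
4σT⁴ = 4·5.67×10⁻⁸·(317)⁴ = 2290 W m⁻².
Hence α = 1 − 2290/2510 = 0.0876.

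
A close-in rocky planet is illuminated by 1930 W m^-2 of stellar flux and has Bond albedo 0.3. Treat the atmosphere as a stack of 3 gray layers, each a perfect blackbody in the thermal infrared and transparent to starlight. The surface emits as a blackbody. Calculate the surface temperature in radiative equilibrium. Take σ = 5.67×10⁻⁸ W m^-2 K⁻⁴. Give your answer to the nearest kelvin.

Top-of-atmosphere balance: σT_e⁴ = S(1−α)/4 = 337.8 W m^-2 → T_e = 277.8 K.
For an N-layer opaque stack, T_s⁴ = (N+1)T_e⁴, hence T_s = (4)^(1/4)×277.8 K = 392.9 K.

393 K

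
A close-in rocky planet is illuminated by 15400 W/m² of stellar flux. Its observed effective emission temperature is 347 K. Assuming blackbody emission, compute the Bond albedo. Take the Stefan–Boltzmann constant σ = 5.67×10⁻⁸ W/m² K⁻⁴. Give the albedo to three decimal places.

From σT⁴ = S(1−α)/4 we invert for α: 1−α = 4σT⁴/S.
4σT⁴ = 4·5.67×10⁻⁸·(347)⁴ = 3288 W/m².
1−α = 3288/15400 = 0.2135, so α = 0.7865.

0.786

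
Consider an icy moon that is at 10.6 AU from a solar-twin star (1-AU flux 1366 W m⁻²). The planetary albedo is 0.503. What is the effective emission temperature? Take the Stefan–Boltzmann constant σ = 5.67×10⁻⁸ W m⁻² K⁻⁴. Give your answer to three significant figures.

By the inverse-square law, S = 1366/10.6² = 12.16 W m⁻².
Absorbed flux (global mean): S(1−α)/4 = 12.16·0.497/4 = 1.511 W m⁻².
Set σT⁴ = 1.511 → T = (1.511/σ)^(1/4) = 71.84 K.

71.8 K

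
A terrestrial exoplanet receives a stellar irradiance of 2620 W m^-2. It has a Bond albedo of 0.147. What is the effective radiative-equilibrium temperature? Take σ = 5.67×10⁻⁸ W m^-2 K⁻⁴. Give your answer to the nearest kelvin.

The planet absorbs (1−α)S over its disc πR² and re-emits over 4πR², so the mean absorbed flux is (1−0.147)·2620/4 = 558.7 W m^-2.
In equilibrium σT⁴ equals this, so T = 315.1 K.

315 kelvin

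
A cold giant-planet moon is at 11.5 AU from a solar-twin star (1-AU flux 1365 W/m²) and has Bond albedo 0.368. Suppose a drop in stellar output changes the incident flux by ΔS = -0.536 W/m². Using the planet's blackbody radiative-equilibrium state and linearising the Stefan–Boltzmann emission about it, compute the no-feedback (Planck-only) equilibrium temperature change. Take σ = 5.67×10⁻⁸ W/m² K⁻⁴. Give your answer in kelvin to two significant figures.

-0.95 K

Flux at the orbit: S = 1365/(11.5)² = 10.32 W/m².
The baseline emission temperature is T_e = 73.23 K.
Only a fraction (1−α) is absorbed and it's spread over 4πR², so ΔF = (1−α)ΔS/4 = -0.08469 W/m².
The Planck feedback parameter is 4σT_e³ = 0.08907 W/m²/K.
Hence the no-feedback warming is ΔF/(4σT_e³) = -0.951 K.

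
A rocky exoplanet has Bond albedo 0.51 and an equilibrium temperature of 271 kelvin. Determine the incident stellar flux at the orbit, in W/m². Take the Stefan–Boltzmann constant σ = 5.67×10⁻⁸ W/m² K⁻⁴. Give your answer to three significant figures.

Invert the energy balance for S: S = 4σT⁴/(1−α).
The emitted flux is σT⁴ = 305.8 W/m².
So S = 4×305.8/(1−0.51) = 2496 W/m².

2500 W/m²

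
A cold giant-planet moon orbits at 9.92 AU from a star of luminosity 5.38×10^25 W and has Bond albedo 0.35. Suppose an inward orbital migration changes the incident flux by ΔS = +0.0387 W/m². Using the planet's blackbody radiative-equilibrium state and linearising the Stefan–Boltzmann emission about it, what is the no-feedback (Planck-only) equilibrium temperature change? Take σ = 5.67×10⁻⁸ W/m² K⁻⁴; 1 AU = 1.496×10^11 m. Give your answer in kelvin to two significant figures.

0.24 kelvin

Orbital distance: d = 9.92 AU = 1.484×10^12 m.
S = L/(4πd²) = 1.944 W/m².
The baseline emission temperature is T_e = 48.58 K.
ΔF = Δ[S(1−α)]/4 = (1−0.35)·+0.0387/4 = 0.006289 W/m².
Planck response: λ_P = 4σT_e³ = 4·5.67×10⁻⁸·(48.58)³ = 0.02601 W/m²/K.
So ΔT₀ = 0.006289/0.02601 = 0.242 K.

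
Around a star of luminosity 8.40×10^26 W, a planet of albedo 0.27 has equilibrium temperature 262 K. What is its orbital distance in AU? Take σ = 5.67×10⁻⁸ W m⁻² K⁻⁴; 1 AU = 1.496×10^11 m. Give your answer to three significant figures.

1.43 AU

Required flux: S = 4σT⁴/(1−α) = 1464 W m⁻².
S = L/(4πd²) → d = √(L/4πS) = √(8.40×10^26/(4π·1464)) = 2.137×10^11 m = 1.428 AU.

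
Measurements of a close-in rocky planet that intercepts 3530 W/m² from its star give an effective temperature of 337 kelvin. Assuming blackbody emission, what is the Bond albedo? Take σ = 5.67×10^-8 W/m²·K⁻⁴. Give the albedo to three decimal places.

0.171

From σT⁴ = S(1−α)/4 we invert for α: 1−α = 4σT⁴/S.
σT⁴ = 731.3 W/m², so 4σT⁴ = 2925 W/m².
Hence α = 1 − 2925/3530 = 0.1713.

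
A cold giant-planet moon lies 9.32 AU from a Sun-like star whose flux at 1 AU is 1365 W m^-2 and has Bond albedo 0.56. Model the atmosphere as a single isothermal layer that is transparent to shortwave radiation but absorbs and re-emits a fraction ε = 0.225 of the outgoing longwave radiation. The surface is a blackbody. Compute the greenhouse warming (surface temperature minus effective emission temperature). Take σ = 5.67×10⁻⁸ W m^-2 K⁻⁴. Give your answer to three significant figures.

2.25 K

Flux at the orbit: S = 1365/(9.32)² = 15.71 W m^-2.
Effective emission temperature (TOA balance): σT_e⁴ = S(1−α)/4 = 1.729 W m^-2 → T_e = 74.31 K.
The surface balance (absorbed SW + ε·downward IR = σT_s⁴) with T_a⁴ = T_s⁴/2 reduces to T_s = T_e·[2/(2−ε)]^¼ = 76.56 K.
Greenhouse warming: T_s − T_e = 2.250 K.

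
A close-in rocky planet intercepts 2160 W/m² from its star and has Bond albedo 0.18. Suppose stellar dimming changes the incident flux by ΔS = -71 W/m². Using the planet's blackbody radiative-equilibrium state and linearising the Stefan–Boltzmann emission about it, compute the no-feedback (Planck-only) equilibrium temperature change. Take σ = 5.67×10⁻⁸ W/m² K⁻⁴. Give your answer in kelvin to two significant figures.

-2.4 K

Reference equilibrium: T_e = [S(1−α)/(4σ)]^(1/4) = 297.3 K.
TOA radiative forcing: ΔF = (1−α)ΔS/4 = 0.82·(-71)/4 = -14.56 W/m².
The Planck feedback parameter is 4σT_e³ = 5.958 W/m²/K.
ΔT₀ = ΔF/λ_P = -14.56/5.958 = -2.44 K.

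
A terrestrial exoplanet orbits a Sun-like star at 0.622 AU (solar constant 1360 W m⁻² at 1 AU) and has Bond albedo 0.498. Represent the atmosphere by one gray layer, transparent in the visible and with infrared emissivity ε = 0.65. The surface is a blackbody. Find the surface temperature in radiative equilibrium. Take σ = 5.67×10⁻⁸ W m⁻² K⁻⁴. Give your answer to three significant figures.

328 kelvin

Flux at the orbit: S = 1360/(0.622)² = 3515 W m⁻².
Effective emission temperature (TOA balance): σT_e⁴ = S(1−α)/4 = 441.2 W m⁻² → T_e = 297.0 K.
Surface balance with a leaky layer gives σT_s⁴ = σT_e⁴·2/(2−ε), so T_s = T_e·[2/(2−0.65)]^(1/4) = 327.7 K.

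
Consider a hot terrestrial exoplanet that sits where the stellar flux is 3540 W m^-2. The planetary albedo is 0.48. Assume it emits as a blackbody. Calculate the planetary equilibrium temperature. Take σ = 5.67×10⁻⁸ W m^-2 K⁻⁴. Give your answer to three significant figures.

The planet absorbs (1−α)S over its disc πR² and re-emits over 4πR², so the mean absorbed flux is (1−0.48)·3540/4 = 460.2 W m^-2.
Set σT⁴ = 460.2 → T = (460.2/σ)^(1/4) = 300.2 K.

300 kelvin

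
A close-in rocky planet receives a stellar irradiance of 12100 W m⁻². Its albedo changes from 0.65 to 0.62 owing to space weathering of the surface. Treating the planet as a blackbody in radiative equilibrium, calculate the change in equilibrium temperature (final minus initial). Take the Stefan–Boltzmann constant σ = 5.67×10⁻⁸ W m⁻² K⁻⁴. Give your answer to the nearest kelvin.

8 K

Before: T₁ = [12100·0.35/(4σ)]^(1/4) = 369.7 K.
After:  T₂ = [12100·0.38/(4σ)]^(1/4) = 377.3 K.
Change: 377.3 − 369.7 = 7.679 K.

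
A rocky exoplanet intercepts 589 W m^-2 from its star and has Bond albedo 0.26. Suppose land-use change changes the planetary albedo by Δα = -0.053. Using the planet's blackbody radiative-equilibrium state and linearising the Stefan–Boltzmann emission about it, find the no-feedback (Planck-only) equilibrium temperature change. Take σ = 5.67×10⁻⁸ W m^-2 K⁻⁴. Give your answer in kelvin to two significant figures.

3.7 kelvin

Reference equilibrium: T_e = [S(1−α)/(4σ)]^(1/4) = 209.4 K.
TOA radiative forcing: ΔF = −S·Δα/4 = −589.0·(-0.053)/4 = 7.804 W m^-2.
Planck response: λ_P = 4σT_e³ = 4·5.67×10⁻⁸·(209.4)³ = 2.082 W m^-2/K.
ΔT₀ = ΔF/λ_P = 7.804/2.082 = 3.75 K.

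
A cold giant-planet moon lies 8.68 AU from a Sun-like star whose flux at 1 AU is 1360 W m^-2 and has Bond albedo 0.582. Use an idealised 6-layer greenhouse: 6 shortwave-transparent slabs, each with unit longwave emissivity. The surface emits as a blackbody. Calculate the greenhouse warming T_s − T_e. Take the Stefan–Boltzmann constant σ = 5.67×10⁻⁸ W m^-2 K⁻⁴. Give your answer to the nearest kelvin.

48 K

Flux at the orbit: S = 1360/(8.68)² = 18.05 W m^-2.
OLR = S(1−α)/4 = 1.886 W m^-2; the top layer radiates at T_e = 75.95 K.
Surface: T_s = (7)^¼·T_e = 123.5 K.
So the greenhouse effect raises the surface by 123.5 − 75.95 = 47.59 K.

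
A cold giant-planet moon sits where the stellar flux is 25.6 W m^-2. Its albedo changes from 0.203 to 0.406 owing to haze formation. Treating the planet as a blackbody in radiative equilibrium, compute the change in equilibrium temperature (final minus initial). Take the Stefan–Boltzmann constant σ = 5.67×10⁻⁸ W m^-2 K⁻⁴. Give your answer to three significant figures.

With α = 0.203, T₁ = 97.39 K.
After:  T₂ = [25.60·0.594/(4σ)]^(1/4) = 90.49 K.
ΔT = T₂ − T₁ = -6.901 K.

-6.90 kelvin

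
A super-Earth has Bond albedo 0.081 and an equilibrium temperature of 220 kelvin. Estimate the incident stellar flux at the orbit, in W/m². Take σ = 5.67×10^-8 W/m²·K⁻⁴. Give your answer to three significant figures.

578 W/m²

From S(1−α)/4 = σT⁴: S = 4σT⁴/(1−α).
σT⁴ = 5.67×10⁻⁸·(220)⁴ = 132.8 W/m².
So S = 4×132.8/(1−0.081) = 578.1 W/m².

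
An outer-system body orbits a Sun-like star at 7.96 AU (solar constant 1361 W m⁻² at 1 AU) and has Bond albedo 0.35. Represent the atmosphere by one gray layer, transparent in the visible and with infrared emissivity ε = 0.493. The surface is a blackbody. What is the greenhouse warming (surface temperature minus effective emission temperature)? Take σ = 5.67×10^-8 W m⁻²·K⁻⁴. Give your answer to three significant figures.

6.49 kelvin

Flux at the orbit: S = 1361/(7.96)² = 21.48 W m⁻².
Effective emission temperature (TOA balance): σT_e⁴ = S(1−α)/4 = 3.490 W m⁻² → T_e = 88.58 K.
Surface balance with a leaky layer gives σT_s⁴ = σT_e⁴·2/(2−ε), so T_s = T_e·[2/(2−0.493)]^(1/4) = 95.07 K.
T_s − T_e = 95.07 − 88.58 = 6.495 K.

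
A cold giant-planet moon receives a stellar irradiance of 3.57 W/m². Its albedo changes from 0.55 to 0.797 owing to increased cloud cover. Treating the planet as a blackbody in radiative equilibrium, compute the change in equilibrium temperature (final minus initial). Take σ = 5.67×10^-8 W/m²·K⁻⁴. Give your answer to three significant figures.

-9.31 K

Before: T₁ = [3.570·0.45/(4σ)]^(1/4) = 51.59 K.
Final:   T₂ = [S(1−0.797)/(4σ)]^(1/4) = 42.28 K.
ΔT = T₂ − T₁ = -9.310 K.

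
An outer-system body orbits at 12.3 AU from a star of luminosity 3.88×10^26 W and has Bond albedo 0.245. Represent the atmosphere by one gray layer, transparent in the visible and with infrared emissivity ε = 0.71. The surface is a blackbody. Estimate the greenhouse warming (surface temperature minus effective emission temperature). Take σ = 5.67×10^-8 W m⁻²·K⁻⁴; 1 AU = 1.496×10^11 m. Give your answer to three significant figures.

8.60 K

Orbital distance: d = 12.3 AU = 1.840×10^12 m.
Spreading L over a sphere of radius d: S = 3.88×10^26/(4π·1.84×10^12²) = 9.119 W m⁻².
The planet radiates to space at T_e = [S(1−α)/(4σ)]^(1/4) = 74.23 K.
The surface balance (absorbed SW + ε·downward IR = σT_s⁴) with T_a⁴ = T_s⁴/2 reduces to T_s = T_e·[2/(2−ε)]^¼ = 82.83 K.
Greenhouse warming: T_s − T_e = 8.600 K.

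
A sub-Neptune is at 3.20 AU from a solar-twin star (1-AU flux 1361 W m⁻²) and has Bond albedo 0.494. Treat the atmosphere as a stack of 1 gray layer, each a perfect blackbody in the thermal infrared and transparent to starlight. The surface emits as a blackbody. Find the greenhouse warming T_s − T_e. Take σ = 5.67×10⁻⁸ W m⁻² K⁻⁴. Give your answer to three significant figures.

24.8 kelvin

By the inverse-square law, S = 1361/3.20² = 132.9 W m⁻².
The effective emission temperature is T_e = [S(1−α)/(4σ)]^¼ = 131.2 K.
T_s = (N+1)^(1/4)·T_e = 156.1 K.
Warming: T_s − T_e = 24.83 K.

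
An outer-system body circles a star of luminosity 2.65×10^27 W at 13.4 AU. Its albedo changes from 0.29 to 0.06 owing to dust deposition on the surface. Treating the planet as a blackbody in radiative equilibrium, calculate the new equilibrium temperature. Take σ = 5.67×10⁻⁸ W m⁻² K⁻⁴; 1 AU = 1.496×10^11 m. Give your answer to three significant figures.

Orbital distance: d = 13.4 AU = 2.005×10^12 m.
Flux at the orbit: S = L/(4πd²) = 2.65×10^27/(4π·(2.00×10^12)²) = 52.48 W m⁻².
With the new albedo, S(1−α₂)/4 = 12.33 W m⁻², so T₂ = 121.4 K.

121 K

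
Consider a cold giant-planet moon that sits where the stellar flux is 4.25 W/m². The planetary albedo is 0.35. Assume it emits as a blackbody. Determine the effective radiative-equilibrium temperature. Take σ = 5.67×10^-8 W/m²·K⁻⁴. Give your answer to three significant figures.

Absorbed flux (global mean): S(1−α)/4 = 4.250·0.65/4 = 0.6906 W/m².
Set σT⁴ = 0.6906 → T = (0.6906/σ)^(1/4) = 59.08 K.

59.1 K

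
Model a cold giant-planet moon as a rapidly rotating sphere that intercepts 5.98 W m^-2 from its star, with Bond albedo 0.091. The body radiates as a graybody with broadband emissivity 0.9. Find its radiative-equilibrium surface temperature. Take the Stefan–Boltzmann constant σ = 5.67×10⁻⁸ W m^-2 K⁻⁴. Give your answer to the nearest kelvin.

72 kelvin

Averaging over the sphere, the absorbed flux is S(1−α)/4 = 1.359 W m^-2.
Equating to εσT⁴ with ε = 0.9: T = (1.359/0.9σ)^(1/4) = 71.84 K.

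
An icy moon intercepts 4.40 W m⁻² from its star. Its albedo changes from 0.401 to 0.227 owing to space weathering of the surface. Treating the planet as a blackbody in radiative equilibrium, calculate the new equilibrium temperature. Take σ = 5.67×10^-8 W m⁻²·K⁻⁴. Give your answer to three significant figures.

New equilibrium: T₂ = [(1−0.227)·4.400/(4σ)]^(1/4) = 62.23 K.

62.2 K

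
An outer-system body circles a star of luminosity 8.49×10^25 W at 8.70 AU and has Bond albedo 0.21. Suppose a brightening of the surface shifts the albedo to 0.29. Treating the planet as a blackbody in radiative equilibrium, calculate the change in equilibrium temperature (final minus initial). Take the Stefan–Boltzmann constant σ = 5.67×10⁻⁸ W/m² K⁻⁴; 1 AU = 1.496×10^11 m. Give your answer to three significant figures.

-1.61 K

d = 8.70 × 1.496×10^11 m = 1.302×10^12 m.
Flux at the orbit: S = L/(4πd²) = 8.49×10^25/(4π·(1.30×10^12)²) = 3.988 W/m².
Before: T₁ = [3.988·0.79/(4σ)]^(1/4) = 61.05 K.
Final:   T₂ = [S(1−0.29)/(4σ)]^(1/4) = 59.44 K.
Change: 59.44 − 61.05 = -1.608 K.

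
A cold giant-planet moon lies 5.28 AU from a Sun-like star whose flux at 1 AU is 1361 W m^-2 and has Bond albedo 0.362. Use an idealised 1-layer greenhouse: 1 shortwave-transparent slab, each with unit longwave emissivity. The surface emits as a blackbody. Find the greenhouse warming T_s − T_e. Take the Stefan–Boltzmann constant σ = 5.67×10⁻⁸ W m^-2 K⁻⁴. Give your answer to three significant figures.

20.5 kelvin

Flux at the orbit: S = 1361/(5.28)² = 48.82 W m^-2.
OLR = S(1−α)/4 = 7.787 W m^-2; the top layer radiates at T_e = 108.3 K.
Surface: T_s = (2)^¼·T_e = 128.7 K.
Warming: T_s − T_e = 20.48 K.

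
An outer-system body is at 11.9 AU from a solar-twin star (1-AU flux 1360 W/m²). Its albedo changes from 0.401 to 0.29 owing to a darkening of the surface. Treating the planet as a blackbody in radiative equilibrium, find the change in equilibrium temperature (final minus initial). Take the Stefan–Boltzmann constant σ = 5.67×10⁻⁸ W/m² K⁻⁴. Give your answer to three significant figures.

3.08 K

Flux at the orbit: S = 1360/(11.9)² = 9.604 W/m².
With α = 0.401, T₁ = 70.97 K.
Final:   T₂ = [S(1−0.29)/(4σ)]^(1/4) = 74.05 K.
ΔT = T₂ − T₁ = 3.081 K.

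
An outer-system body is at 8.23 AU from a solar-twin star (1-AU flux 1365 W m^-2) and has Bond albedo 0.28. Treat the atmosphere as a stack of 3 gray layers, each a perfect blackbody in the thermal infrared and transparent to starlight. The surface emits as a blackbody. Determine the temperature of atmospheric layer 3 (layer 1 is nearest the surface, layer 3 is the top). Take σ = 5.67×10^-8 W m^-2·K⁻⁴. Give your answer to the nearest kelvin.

Flux at the orbit: S = 1365/(8.23)² = 20.15 W m^-2.
The effective emission temperature is T_e = [S(1−α)/(4σ)]^¼ = 89.43 K.
The net upward flux σT_e⁴ is constant between every pair of levels, so T_k⁴ = (N+1−k)T_e⁴.
T_3 = (1)^(1/4)·89.43 = 89.43 K.

89 K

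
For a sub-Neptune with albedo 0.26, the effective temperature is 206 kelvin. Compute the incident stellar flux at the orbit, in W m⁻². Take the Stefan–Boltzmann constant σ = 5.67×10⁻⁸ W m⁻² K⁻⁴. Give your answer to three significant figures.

552 W m⁻²

From S(1−α)/4 = σT⁴: S = 4σT⁴/(1−α).
The emitted flux is σT⁴ = 102.1 W m⁻².
So S = 4×102.1/(1−0.26) = 551.9 W m⁻².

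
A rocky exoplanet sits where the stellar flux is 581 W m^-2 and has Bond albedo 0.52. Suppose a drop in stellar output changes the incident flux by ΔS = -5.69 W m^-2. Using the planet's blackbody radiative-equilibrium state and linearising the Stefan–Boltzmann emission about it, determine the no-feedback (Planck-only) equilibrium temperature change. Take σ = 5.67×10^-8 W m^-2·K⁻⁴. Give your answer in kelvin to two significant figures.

Reference equilibrium: T_e = [S(1−α)/(4σ)]^(1/4) = 187.3 K.
ΔF = Δ[S(1−α)]/4 = (1−0.52)·-5.69/4 = -0.6828 W m^-2.
The Planck feedback parameter is 4σT_e³ = 1.489 W m^-2/K.
So ΔT₀ = -0.6828/1.489 = -0.458 K.

-0.46 K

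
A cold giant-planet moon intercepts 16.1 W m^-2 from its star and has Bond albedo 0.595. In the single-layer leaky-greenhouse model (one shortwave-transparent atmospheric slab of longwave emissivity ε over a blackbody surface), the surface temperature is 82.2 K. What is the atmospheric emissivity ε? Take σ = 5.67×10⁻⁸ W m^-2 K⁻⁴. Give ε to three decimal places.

Effective temperature: T_e = [S(1−α)/(4σ)]^(1/4) = 73.23 K.
Since (2−ε)/2 = (T_e/T_s)⁴ = 0.6297, ε = 0.7406.

0.741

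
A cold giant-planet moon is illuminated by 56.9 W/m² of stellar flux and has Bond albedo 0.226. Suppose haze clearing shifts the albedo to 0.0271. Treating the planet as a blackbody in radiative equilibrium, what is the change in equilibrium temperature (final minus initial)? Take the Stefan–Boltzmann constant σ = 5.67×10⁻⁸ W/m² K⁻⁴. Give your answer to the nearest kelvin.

Initial: T₁ = [S(1−0.226)/(4σ)]^(1/4) = 118.0 K.
After:  T₂ = [56.90·0.973/(4σ)]^(1/4) = 125.0 K.
ΔT = T₂ − T₁ = 6.946 K.

7 K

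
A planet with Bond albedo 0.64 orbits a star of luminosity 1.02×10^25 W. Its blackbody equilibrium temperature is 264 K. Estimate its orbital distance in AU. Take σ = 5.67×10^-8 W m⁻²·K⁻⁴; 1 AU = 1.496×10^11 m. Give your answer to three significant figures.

Energy balance gives S = 4σT⁴/(1−α) = 3060 W m⁻².
From L = 4πd²S, d = √(1.02×10^25/(4π·3060)) = 1.629×10^10 m = 0.1089 AU.

0.109 AU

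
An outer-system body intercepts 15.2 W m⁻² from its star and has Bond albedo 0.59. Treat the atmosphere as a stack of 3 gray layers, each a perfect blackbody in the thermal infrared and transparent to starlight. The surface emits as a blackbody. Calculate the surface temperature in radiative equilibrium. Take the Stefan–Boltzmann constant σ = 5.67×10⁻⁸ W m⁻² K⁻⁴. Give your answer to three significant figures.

The effective emission temperature is T_e = [S(1−α)/(4σ)]^¼ = 72.40 K.
For an N-layer opaque stack, T_s⁴ = (N+1)T_e⁴, hence T_s = (4)^(1/4)×72.40 K = 102.4 K.

102 K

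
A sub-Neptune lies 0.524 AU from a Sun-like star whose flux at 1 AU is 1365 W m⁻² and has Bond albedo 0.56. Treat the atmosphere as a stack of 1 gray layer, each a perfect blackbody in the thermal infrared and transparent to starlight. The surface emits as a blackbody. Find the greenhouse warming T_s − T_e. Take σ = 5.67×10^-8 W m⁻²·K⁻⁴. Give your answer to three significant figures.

Irradiance scales as 1/d², so S = 1365 W m⁻² × (1/0.524)² = 4971 W m⁻².
Top-of-atmosphere balance: σT_e⁴ = S(1−α)/4 = 546.8 W m⁻² → T_e = 313.4 K.
Surface: T_s = (2)^¼·T_e = 372.7 K.
Warming: T_s − T_e = 59.29 K.

59.3 K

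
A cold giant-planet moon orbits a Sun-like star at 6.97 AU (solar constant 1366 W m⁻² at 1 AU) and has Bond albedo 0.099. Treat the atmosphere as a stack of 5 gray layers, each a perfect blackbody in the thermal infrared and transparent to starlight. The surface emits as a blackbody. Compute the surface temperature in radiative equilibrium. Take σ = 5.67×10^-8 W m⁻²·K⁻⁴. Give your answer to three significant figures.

161 K

Irradiance scales as 1/d², so S = 1366 W m⁻² × (1/6.97)² = 28.12 W m⁻².
Top-of-atmosphere balance: σT_e⁴ = S(1−α)/4 = 6.334 W m⁻² → T_e = 102.8 K.
With N = 5 opaque layers, T_s = (N+1)^(1/4)·T_e = 6^(1/4)·102.8 = 160.9 K.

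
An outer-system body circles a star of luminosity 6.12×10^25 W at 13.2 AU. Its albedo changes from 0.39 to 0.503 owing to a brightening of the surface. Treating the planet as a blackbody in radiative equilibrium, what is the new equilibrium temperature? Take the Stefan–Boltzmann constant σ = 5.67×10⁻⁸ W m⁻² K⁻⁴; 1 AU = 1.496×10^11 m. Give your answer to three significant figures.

40.7 kelvin

Orbital distance: d = 13.2 AU = 1.975×10^12 m.
Spreading L over a sphere of radius d: S = 6.12×10^25/(4π·1.97×10^12²) = 1.249 W m⁻².
T₂ = [S(1−α₂)/(4σ)]^(1/4) = [1.249·0.497/(4σ)]^(1/4) = 40.67 K.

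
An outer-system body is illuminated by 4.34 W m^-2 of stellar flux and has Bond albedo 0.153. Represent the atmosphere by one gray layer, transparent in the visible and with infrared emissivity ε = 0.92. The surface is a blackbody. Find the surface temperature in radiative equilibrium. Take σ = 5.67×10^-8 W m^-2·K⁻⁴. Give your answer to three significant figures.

74.0 K

The planet radiates to space at T_e = [S(1−α)/(4σ)]^(1/4) = 63.45 K.
The surface balance (absorbed SW + ε·downward IR = σT_s⁴) with T_a⁴ = T_s⁴/2 reduces to T_s = T_e·[2/(2−ε)]^¼ = 74.02 K.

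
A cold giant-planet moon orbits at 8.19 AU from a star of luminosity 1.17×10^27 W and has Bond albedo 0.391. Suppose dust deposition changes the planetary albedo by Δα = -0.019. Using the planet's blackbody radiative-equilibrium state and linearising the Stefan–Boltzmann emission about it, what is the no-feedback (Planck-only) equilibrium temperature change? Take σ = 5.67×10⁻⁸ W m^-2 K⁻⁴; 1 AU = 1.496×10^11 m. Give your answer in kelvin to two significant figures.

0.89 K

Orbital distance: d = 8.19 AU = 1.225×10^12 m.
Spreading L over a sphere of radius d: S = 1.17×10^27/(4π·1.23×10^12²) = 62.02 W m^-2.
Reference equilibrium: T_e = [S(1−α)/(4σ)]^(1/4) = 113.6 K.
TOA radiative forcing: ΔF = −S·Δα/4 = −62.02·(-0.019)/4 = 0.2946 W m^-2.
Linearising σT⁴ gives d(σT⁴)/dT = 4σT_e³ = 0.3325 W m^-2 per K.
Hence the no-feedback warming is ΔF/(4σT_e³) = 0.886 K.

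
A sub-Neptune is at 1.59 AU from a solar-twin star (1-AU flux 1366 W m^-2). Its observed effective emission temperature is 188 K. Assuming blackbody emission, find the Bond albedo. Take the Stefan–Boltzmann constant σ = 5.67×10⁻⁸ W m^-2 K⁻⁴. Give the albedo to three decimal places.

By the inverse-square law, S = 1366/1.59² = 540.3 W m^-2.
Energy balance: S(1−α)/4 = σT⁴, so 1−α = 4σT⁴/S.
σT⁴ = 70.83 W m^-2, so 4σT⁴ = 283.3 W m^-2.
1−α = 283.3/540.3 = 0.5243, so α = 0.4757.

0.476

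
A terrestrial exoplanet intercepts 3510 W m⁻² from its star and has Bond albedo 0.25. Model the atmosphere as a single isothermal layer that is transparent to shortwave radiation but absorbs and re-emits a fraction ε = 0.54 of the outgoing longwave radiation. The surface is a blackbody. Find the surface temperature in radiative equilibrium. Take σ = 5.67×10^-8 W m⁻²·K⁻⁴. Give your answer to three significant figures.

At the top of the atmosphere, σT_e⁴ = S(1−α)/4 = 658.1 W m⁻², giving T_e = 328.2 K.
For a single slab of emissivity ε, T_s⁴ = 2T_e⁴/(2−ε); thus T_s = 328.2·(1.37)^(1/4) = 355.1 K.

355 K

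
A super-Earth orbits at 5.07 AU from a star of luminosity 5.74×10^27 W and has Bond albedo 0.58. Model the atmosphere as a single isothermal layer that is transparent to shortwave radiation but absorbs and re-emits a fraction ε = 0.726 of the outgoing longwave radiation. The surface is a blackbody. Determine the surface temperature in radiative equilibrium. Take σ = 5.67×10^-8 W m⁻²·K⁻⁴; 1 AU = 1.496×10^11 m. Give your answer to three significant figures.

d = 5.07 × 1.496×10^11 m = 7.585×10^11 m.
Flux at the orbit: S = L/(4πd²) = 5.74×10^27/(4π·(7.58×10^11)²) = 794.0 W m⁻².
The planet radiates to space at T_e = [S(1−α)/(4σ)]^(1/4) = 195.8 K.
Surface balance with a leaky layer gives σT_s⁴ = σT_e⁴·2/(2−ε), so T_s = T_e·[2/(2−0.726)]^(1/4) = 219.2 K.

219 K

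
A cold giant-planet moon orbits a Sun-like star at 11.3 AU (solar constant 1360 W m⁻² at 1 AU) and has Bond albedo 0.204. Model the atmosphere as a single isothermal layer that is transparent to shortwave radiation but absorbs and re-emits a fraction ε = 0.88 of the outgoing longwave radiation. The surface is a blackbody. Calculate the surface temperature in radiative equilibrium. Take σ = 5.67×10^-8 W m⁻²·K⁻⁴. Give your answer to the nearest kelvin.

Irradiance scales as 1/d², so S = 1360 W m⁻² × (1/11.3)² = 10.65 W m⁻².
The planet radiates to space at T_e = [S(1−α)/(4σ)]^(1/4) = 78.19 K.
Surface balance with a leaky layer gives σT_s⁴ = σT_e⁴·2/(2−ε), so T_s = T_e·[2/(2−0.88)]^(1/4) = 90.39 K.

90 K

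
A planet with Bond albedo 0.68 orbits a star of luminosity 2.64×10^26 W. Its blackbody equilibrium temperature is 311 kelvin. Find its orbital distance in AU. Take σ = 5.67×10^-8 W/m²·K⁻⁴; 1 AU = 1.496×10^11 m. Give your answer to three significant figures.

Energy balance gives S = 4σT⁴/(1−α) = 6630 W/m².
Then d = [L/(4πS)]^(1/2) = 5.629×10^10 m, i.e. 0.3763 AU.

0.376 AU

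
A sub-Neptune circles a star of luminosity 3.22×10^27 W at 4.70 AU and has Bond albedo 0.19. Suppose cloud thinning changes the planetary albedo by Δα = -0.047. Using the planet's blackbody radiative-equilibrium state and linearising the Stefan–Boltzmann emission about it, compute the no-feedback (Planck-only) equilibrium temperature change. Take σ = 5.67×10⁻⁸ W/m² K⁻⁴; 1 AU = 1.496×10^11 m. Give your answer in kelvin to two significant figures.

Orbital distance: d = 4.70 AU = 7.031×10^11 m.
S = L/(4πd²) = 518.3 W/m².
Unperturbed T_e = [518.3·(1−0.19)/(4σ)]^¼ = 207.4 K.
The change in absorbed flux is Δ[S(1−α)/4] = −SΔα/4 = 6.090 W/m².
The Planck feedback parameter is 4σT_e³ = 2.024 W/m²/K.
Hence the no-feedback warming is ΔF/(4σT_e³) = 3.01 K.

3.0 K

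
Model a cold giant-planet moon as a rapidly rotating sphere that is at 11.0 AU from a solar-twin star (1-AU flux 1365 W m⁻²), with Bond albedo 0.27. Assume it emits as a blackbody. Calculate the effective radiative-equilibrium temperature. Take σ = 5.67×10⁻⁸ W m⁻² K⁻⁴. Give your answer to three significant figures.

Irradiance scales as 1/d², so S = 1365 W m⁻² × (1/11.0)² = 11.28 W m⁻².
Averaging over the sphere, the absorbed flux is S(1−α)/4 = 2.059 W m⁻².
Balancing against σT⁴: T = (2.059/5.67×10⁻⁸)^(1/4) = 77.63 K.

77.6 kelvin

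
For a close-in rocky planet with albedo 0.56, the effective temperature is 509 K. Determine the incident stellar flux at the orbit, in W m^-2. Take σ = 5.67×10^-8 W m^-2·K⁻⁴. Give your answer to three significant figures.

From S(1−α)/4 = σT⁴: S = 4σT⁴/(1−α).
The emitted flux is σT⁴ = 3806 W m^-2.
So S = 4×3806/(1−0.56) = 34600 W m^-2.

34600 W m^-2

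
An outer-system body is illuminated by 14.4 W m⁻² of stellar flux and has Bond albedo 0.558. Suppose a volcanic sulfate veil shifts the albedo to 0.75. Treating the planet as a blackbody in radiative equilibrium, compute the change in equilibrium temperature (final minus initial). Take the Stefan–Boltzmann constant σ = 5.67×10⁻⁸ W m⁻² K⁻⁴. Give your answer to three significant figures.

-9.66 kelvin

Initial: T₁ = [S(1−0.558)/(4σ)]^(1/4) = 72.78 K.
After:  T₂ = [14.40·0.25/(4σ)]^(1/4) = 63.12 K.
ΔT = T₂ − T₁ = -9.664 K.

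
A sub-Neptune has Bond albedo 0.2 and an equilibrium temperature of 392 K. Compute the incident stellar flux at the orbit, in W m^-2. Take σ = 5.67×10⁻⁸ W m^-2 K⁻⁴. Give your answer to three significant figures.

Invert the energy balance for S: S = 4σT⁴/(1−α).
σT⁴ = 5.67×10⁻⁸·(392)⁴ = 1339 W m^-2.
So S = 4×1339/(1−0.2) = 6694 W m^-2.

6690 W m^-2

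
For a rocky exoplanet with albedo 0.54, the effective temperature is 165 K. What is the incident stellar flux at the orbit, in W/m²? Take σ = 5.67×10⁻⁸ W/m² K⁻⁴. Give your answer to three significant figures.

365 W/m²

Invert the energy balance for S: S = 4σT⁴/(1−α).
σT⁴ = 5.67×10⁻⁸·(165)⁴ = 42.03 W/m².
S = 4·42.03/0.46 = 365.4 W/m².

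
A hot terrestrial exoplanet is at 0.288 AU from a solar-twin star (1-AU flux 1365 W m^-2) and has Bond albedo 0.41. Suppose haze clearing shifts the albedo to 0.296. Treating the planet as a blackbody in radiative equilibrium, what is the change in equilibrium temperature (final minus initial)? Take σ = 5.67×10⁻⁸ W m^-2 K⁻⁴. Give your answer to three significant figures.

Irradiance scales as 1/d², so S = 1365 W m^-2 × (1/0.288)² = 16460 W m^-2.
Initial: T₁ = [S(1−0.41)/(4σ)]^(1/4) = 454.9 K.
With α = 0.296, T₂ = 475.4 K.
ΔT = T₂ − T₁ = 20.54 K.

20.5 K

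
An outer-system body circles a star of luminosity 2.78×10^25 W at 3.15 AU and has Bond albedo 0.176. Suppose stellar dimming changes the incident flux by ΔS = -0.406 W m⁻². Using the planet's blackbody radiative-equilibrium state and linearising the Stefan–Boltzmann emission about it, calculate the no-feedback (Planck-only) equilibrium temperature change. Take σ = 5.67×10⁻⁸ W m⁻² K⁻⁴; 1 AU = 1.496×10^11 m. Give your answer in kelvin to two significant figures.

-0.79 K

d = 3.15 × 1.496×10^11 m = 4.712×10^11 m.
Flux at the orbit: S = L/(4πd²) = 2.78×10^25/(4π·(4.71×10^11)²) = 9.962 W m⁻².
Unperturbed T_e = [9.962·(1−0.176)/(4σ)]^¼ = 77.56 K.
Only a fraction (1−α) is absorbed and it's spread over 4πR², so ΔF = (1−α)ΔS/4 = -0.08364 W m⁻².
Linearising σT⁴ gives d(σT⁴)/dT = 4σT_e³ = 0.1058 W m⁻² per K.
So ΔT₀ = -0.08364/0.1058 = -0.790 K.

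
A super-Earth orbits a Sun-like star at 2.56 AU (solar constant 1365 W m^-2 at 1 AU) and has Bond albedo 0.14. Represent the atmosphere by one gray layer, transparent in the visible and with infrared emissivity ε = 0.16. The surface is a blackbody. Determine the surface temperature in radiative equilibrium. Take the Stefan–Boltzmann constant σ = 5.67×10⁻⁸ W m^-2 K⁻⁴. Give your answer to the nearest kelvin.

Flux at the orbit: S = 1365/(2.56)² = 208.3 W m^-2.
At the top of the atmosphere, σT_e⁴ = S(1−α)/4 = 44.78 W m^-2, giving T_e = 167.6 K.
The surface balance (absorbed SW + ε·downward IR = σT_s⁴) with T_a⁴ = T_s⁴/2 reduces to T_s = T_e·[2/(2−ε)]^¼ = 171.2 K.

171 K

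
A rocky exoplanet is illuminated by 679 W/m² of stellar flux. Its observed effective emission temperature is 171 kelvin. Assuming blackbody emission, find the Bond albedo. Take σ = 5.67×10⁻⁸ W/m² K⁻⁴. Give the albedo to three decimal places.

0.714

From σT⁴ = S(1−α)/4 we invert for α: 1−α = 4σT⁴/S.
4σT⁴ = 4·5.67×10⁻⁸·(171)⁴ = 193.9 W/m².
1−α = 193.9/679.0 = 0.2856, so α = 0.7144.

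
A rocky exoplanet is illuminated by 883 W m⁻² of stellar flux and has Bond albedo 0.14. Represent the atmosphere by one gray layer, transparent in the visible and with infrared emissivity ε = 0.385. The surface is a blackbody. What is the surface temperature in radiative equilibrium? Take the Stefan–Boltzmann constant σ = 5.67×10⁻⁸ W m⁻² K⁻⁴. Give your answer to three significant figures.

The planet radiates to space at T_e = [S(1−α)/(4σ)]^(1/4) = 240.5 K.
Surface balance with a leaky layer gives σT_s⁴ = σT_e⁴·2/(2−ε), so T_s = T_e·[2/(2−0.385)]^(1/4) = 253.8 K.

254 K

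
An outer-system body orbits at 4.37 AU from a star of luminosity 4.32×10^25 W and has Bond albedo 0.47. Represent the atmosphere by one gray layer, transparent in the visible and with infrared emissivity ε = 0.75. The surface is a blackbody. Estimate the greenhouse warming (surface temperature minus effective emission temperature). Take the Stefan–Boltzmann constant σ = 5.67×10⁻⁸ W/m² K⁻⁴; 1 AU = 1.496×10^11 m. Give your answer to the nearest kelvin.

8 K

d = 4.37 × 1.496×10^11 m = 6.538×10^11 m.
Flux at the orbit: S = L/(4πd²) = 4.32×10^25/(4π·(6.54×10^11)²) = 8.044 W/m².
The planet radiates to space at T_e = [S(1−α)/(4σ)]^(1/4) = 65.84 K.
The surface balance (absorbed SW + ε·downward IR = σT_s⁴) with T_a⁴ = T_s⁴/2 reduces to T_s = T_e·[2/(2−ε)]^¼ = 74.05 K.
T_s − T_e = 74.05 − 65.84 = 8.210 K.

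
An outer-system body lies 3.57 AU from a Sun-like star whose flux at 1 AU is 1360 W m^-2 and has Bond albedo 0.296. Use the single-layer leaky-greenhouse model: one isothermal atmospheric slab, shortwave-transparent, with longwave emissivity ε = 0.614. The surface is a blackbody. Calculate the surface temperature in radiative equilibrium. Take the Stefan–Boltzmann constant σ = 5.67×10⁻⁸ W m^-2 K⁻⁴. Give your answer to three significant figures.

148 K

Irradiance scales as 1/d², so S = 1360 W m^-2 × (1/3.57)² = 106.7 W m^-2.
The planet radiates to space at T_e = [S(1−α)/(4σ)]^(1/4) = 134.9 K.
The surface balance (absorbed SW + ε·downward IR = σT_s⁴) with T_a⁴ = T_s⁴/2 reduces to T_s = T_e·[2/(2−ε)]^¼ = 147.9 K.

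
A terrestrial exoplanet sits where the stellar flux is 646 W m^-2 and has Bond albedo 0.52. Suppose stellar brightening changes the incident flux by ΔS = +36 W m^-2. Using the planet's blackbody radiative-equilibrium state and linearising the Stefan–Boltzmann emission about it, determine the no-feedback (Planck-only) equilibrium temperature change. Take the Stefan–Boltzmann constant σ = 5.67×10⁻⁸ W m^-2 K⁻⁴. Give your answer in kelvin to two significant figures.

Unperturbed T_e = [646.0·(1−0.52)/(4σ)]^¼ = 192.3 K.
TOA radiative forcing: ΔF = (1−α)ΔS/4 = 0.48·(+36)/4 = 4.320 W m^-2.
The Planck feedback parameter is 4σT_e³ = 1.613 W m^-2/K.
ΔT₀ = ΔF/λ_P = 4.320/1.613 = 2.68 K.

2.7 K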